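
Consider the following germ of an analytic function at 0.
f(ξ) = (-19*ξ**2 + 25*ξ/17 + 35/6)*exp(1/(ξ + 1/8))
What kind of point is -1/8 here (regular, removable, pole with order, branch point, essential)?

The point is an essential singularity.

The exponent 1/(ξ - (-1/8)) has a pole at -1/8, so exp(1/(ξ - (-1/8))) takes every nonzero value near it: an essential singularity (not a pole of any order).


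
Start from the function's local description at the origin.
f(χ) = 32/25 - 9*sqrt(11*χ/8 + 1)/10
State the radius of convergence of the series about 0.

The radius of convergence is 8/11.

Branch term (-9/10)*sqrt(1 - χ/(-8/11)): its argument vanishes at χ = -8/11, a square-root branch point, modulus 8/11.
The radius of convergence is the smallest modulus among the singular points: 8/11.


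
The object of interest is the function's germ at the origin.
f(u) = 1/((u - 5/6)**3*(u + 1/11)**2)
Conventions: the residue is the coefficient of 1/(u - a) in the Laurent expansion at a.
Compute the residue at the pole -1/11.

At the order-2 pole -1/11 set g(u) = (u - (-1/11))^2*f(u) = (u - 5/6)**(-3).
Order-2 pole: residue = g'(a); g'(-1/11) = -56924208/13845841, so the residue is -56924208/13845841.

The residue is -56924208/13845841.


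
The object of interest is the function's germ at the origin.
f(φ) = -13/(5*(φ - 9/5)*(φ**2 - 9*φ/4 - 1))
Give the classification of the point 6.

Denominator factors: φ**2 - 9*φ/4 - 1 = 43/2 at φ = 6; φ - 9/5 = 21/5 at φ = 6 — none vanishes.
So the germ continues analytically to 6.

The point is a regular point.


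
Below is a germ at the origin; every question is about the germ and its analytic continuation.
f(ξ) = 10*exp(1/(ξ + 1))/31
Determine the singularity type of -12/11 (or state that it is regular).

The point is a regular point.

There is no denominator, hence no pole anywhere.
The essential point of exp(1/(ξ - (-1))) is -1, not -12/11.
So the germ continues analytically to -12/11.


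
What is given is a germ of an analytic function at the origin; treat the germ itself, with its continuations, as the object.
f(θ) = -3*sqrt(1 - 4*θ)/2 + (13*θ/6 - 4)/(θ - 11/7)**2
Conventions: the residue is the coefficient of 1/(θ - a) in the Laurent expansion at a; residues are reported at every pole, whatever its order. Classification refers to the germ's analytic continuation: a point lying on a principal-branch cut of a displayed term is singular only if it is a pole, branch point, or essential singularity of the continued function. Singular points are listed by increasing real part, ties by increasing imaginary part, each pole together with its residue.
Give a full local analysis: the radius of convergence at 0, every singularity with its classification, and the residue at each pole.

Radius of convergence at 0: 1/4.
At 1/4: an algebraic (square-root) branch point.
At 11/7: a pole of order 2; residue 13/6.

Denominator factor (θ - 11/7)^2: pole of order 2 at 11/7, modulus 11/7.
Branch term (-3/2)*sqrt(1 - θ/(1/4)): its argument vanishes at θ = 1/4, a square-root branch point, modulus 1/4.
The radius of convergence is the smallest modulus among the singular points: 1/4.
The branch term is analytic at 11/7 and contributes nothing to the residue; only the rational part matters.
At the order-2 pole 11/7 set g(θ) = (θ - (11/7))^2*(rational part) = 13*θ/6 - 4.
Order-2 pole: residue = g'(a); g'(11/7) = 13/6, so the residue is 13/6.
List the singular points by increasing real part (a conjugate pair: the negative imaginary part first).


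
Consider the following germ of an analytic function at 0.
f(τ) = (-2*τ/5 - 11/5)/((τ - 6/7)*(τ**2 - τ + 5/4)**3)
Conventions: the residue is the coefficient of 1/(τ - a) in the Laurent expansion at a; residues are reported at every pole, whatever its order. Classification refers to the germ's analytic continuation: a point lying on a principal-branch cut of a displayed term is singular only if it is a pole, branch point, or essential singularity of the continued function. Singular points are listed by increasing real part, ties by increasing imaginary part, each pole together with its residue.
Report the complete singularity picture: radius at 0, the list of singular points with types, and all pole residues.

Radius of convergence at 0: 6/7.
At (1/2) - (1)*i: a pole of order 3; residue (47866336/53969305) + (30835574/53969305)*i.
At (1/2) + (1)*i: a pole of order 3; residue (47866336/53969305) - (30835574/53969305)*i.
At 6/7: a pole of order 1; residue -95732672/53969305.


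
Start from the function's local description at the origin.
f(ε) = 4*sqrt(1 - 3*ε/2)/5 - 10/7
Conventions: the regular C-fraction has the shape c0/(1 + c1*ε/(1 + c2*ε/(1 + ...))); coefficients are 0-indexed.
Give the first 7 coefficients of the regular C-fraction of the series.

Taylor coefficients (expand at 0): a_0 = -22/35, a_1 = -3/5, a_2 = -9/40, a_3 = -27/160, a_4 = -81/512, a_5 = -1701/10240, a_6 = -15309/81920.
c0 = a_0 = -22/35. Peel one level at a time: if S = 1 + c*ε/S' with S'(0) = 1, then c is the ε-coefficient of S and S' = c*ε/(S - 1).
S_1 = c0/f = 1 + (-21/22)*ε + (1071/1936)*ε^2 + ...; c1 = -21/22.
S_2 = c1*ε/(S_1 - 1) = 1 + (51/88)*ε + (-9/64)*ε^2 + ...; c2 = 51/88.
S_3 = c2*ε/(S_2 - 1) = 1 + (33/136)*ε + (4455/18496)*ε^2 + ...; c3 = 33/136.
S_4 = c3*ε/(S_3 - 1) = 1 + (-135/136)*ε + (-9/64)*ε^2 + ...; c4 = -135/136.
S_5 = c4*ε/(S_4 - 1) = 1 + (-17/120)*ε + (-1241/14400)*ε^2 + ...; c5 = -17/120.
S_6 = c5*ε/(S_5 - 1) = 1 + (-73/120)*ε + ...; c6 = -73/120.

The regular C-fraction coefficients are [-22/35, -21/22, 51/88, 33/136, -135/136, -17/120, -73/120].


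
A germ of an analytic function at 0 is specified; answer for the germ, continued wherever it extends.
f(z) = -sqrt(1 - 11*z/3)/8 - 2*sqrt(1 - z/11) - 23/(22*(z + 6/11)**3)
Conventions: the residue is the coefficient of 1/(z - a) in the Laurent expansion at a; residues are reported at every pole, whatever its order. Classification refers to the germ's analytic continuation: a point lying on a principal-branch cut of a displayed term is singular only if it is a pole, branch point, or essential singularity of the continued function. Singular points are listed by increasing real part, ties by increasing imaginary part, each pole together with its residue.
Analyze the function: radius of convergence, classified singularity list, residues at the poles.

Denominator factor (z + 6/11)^3: pole of order 3 at -6/11, modulus 6/11.
Branch term (-2)*sqrt(1 - z/(11)): its argument vanishes at z = 11, a square-root branch point, modulus 11.
Branch term (-1/8)*sqrt(1 - z/(3/11)): its argument vanishes at z = 3/11, a square-root branch point, modulus 3/11.
The radius of convergence is the smallest modulus among the singular points: 3/11.
The branch terms are analytic at -6/11 and contribute nothing to the residue; only the rational part matters.
At the order-3 pole -6/11 set g(z) = (z - (-6/11))^3*(rational part) = -23/22.
Order-3 pole: residue = g''(a)/2; g''(-6/11) = 0, so the residue is 0.
List the singular points by increasing real part (a conjugate pair: the negative imaginary part first).

Radius of convergence at 0: 3/11.
At -6/11: a pole of order 3; residue 0.
At 3/11: an algebraic (square-root) branch point.
At 11: an algebraic (square-root) branch point.


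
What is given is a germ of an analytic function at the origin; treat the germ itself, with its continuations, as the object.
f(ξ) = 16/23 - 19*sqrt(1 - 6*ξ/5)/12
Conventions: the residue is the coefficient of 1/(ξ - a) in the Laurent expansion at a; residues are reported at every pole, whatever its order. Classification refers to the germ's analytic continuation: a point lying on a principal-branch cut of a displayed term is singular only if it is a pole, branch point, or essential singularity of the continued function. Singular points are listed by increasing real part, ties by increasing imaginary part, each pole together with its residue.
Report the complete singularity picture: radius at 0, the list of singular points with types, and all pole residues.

Branch term (-19/12)*sqrt(1 - ξ/(5/6)): its argument vanishes at ξ = 5/6, a square-root branch point, modulus 5/6.
The radius of convergence is the smallest modulus among the singular points: 5/6.

Radius of convergence at 0: 5/6.
At 5/6: an algebraic (square-root) branch point.


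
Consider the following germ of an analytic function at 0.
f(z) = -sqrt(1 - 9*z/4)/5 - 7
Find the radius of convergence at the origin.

The radius of convergence is 4/9.

Branch term (-1/5)*sqrt(1 - z/(4/9)): its argument vanishes at z = 4/9, a square-root branch point, modulus 4/9.
The radius of convergence is the smallest modulus among the singular points: 4/9.


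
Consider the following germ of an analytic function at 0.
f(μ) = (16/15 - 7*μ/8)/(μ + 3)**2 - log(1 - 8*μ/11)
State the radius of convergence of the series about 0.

Denominator factor (μ + 3)^2: pole of order 2 at -3, modulus 3.
Branch term (-1)*log(1 - μ/(11/8)): its argument vanishes at μ = 11/8, a logarithmic branch point, modulus 11/8.
The radius of convergence is the smallest modulus among the singular points: 11/8.

The radius of convergence is 11/8.


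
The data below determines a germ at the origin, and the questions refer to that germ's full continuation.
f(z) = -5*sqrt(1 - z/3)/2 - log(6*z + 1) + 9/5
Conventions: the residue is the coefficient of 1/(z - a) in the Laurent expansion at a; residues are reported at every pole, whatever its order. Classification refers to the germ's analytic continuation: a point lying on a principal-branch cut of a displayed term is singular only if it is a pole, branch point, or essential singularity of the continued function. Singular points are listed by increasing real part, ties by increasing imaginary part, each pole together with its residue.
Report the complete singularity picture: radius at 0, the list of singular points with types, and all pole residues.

Radius of convergence at 0: 1/6.
At -1/6: a logarithmic branch point.
At 3: an algebraic (square-root) branch point.

Branch term (-1)*log(1 - z/(-1/6)): its argument vanishes at z = -1/6, a logarithmic branch point, modulus 1/6.
Branch term (-5/2)*sqrt(1 - z/(3)): its argument vanishes at z = 3, a square-root branch point, modulus 3.
The radius of convergence is the smallest modulus among the singular points: 1/6.
List the singular points by increasing real part (a conjugate pair: the negative imaginary part first).


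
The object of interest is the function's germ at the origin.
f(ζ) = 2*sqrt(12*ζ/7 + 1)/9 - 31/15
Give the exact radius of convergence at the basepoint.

The radius of convergence is 7/12.

Branch term (2/9)*sqrt(1 - ζ/(-7/12)): its argument vanishes at ζ = -7/12, a square-root branch point, modulus 7/12.
The radius of convergence is the smallest modulus among the singular points: 7/12.


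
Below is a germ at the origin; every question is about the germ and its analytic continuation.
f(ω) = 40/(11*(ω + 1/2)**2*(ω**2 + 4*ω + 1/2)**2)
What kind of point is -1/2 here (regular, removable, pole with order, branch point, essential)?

The denominator factor ω + 1/2 vanishes at -1/2 and appears to the power 2; the numerator there equals 40/11, nonzero, and no other factor vanishes.
Hence a pole whose order is the multiplicity, 2.

The point is a pole of order 2.


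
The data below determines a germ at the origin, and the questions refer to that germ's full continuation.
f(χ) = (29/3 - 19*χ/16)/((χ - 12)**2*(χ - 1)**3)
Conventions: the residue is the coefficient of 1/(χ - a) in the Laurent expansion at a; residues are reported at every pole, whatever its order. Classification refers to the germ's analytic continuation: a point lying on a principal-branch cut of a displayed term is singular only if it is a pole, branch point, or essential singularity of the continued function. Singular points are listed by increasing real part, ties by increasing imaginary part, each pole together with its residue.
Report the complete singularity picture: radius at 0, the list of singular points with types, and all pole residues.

Denominator factor (χ - 12)^2: pole of order 2 at 12, modulus 12.
Denominator factor (χ - 1)^3: pole of order 3 at 1, modulus 1.
The radius of convergence is the smallest modulus among the singular points: 1.
At the order-3 pole 1 set g(χ) = (χ - (1))^3*f(χ) = (29/3 - 19*χ/16)/(χ - 12)**2.
Order-3 pole: residue = g''(a)/2; g''(1) = -1/10648, so the residue is -1/21296.
At the order-2 pole 12 set g(χ) = (χ - (12))^2*f(χ) = (29/3 - 19*χ/16)/(χ - 1)**3.
Order-2 pole: residue = g'(a); g'(12) = 1/21296, so the residue is 1/21296.
List the singular points by increasing real part (a conjugate pair: the negative imaginary part first).

Radius of convergence at 0: 1.
At 1: a pole of order 3; residue -1/21296.
At 12: a pole of order 2; residue 1/21296.


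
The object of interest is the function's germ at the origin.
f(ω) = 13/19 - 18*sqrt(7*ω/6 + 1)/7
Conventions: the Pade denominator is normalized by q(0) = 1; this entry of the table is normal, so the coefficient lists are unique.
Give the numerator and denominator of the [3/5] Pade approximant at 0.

The Pade approximant has numerator coefficients [-251/133, -947903625/192436256, -3065794269/769745024, -53702001829/55421641728]; denominator coefficients [1, 18385437/10128224, 36439543/40512896, 245382935/2916928512, -30466975/5833857024, 136263953/280025137152].

Taylor coefficients needed (expand at 0): a_0 = -251/133, a_1 = -3/2, a_2 = 7/16, a_3 = -49/192, a_4 = 1715/9216, a_5 = -16807/110592, a_6 = 117649/884736, a_7 = -1294139/10616832, a_8 = 117766649/1019215872.
Write the denominator as Q(ω) = 1 + q1*ω + q2*ω^2 + q3*ω^3 + q4*ω^4 + q5*ω^5. Requiring Q*f - P = O(ω^9) with deg P <= 3 kills the coefficients of ω^4..ω^8 in Q*f:
  ω^4: a_4 + q1*a_3 + q2*a_2 + q3*a_1 + q4*a_0 = 0, i.e. 1715/9216 + (-49/192)*q1 + (7/16)*q2 + (-3/2)*q3 + (-251/133)*q4 = 0.
  ω^5: a_5 + q1*a_4 + q2*a_3 + q3*a_2 + q4*a_1 + q5*a_0 = 0, i.e. -16807/110592 + (1715/9216)*q1 + (-49/192)*q2 + (7/16)*q3 + (-3/2)*q4 + (-251/133)*q5 = 0.
  ω^6: a_6 + q1*a_5 + q2*a_4 + q3*a_3 + q4*a_2 + q5*a_1 = 0, i.e. 117649/884736 + (-16807/110592)*q1 + (1715/9216)*q2 + (-49/192)*q3 + (7/16)*q4 + (-3/2)*q5 = 0.
  ω^7: a_7 + q1*a_6 + q2*a_5 + q3*a_4 + q4*a_3 + q5*a_2 = 0, i.e. -1294139/10616832 + (117649/884736)*q1 + (-16807/110592)*q2 + (1715/9216)*q3 + (-49/192)*q4 + (7/16)*q5 = 0.
  ω^8: a_8 + q1*a_7 + q2*a_6 + q3*a_5 + q4*a_4 + q5*a_3 = 0, i.e. 117766649/1019215872 + (-1294139/10616832)*q1 + (117649/884736)*q2 + (-16807/110592)*q3 + (1715/9216)*q4 + (-49/192)*q5 = 0.
Solving this linear system: q1 = 18385437/10128224, q2 = 36439543/40512896, q3 = 245382935/2916928512, q4 = -30466975/5833857024, q5 = 136263953/280025137152.
The numerator is Q*f truncated at degree 3: P0 = a_0 = -251/133; P1 = a_1 + q1*a_0 = -947903625/192436256; P2 = a_2 + q1*a_1 + q2*a_0 = -3065794269/769745024; P3 = a_3 + q1*a_2 + q2*a_1 + q3*a_0 = -53702001829/55421641728.


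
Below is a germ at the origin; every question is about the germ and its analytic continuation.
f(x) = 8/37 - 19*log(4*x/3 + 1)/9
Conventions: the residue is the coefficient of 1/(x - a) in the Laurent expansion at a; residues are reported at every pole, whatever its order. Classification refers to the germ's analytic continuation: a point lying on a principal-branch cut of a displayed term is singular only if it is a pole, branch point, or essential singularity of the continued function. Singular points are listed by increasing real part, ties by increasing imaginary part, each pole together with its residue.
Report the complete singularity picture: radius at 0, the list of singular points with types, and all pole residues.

Branch term (-19/9)*log(1 - x/(-3/4)): its argument vanishes at x = -3/4, a logarithmic branch point, modulus 3/4.
The radius of convergence is the smallest modulus among the singular points: 3/4.

Radius of convergence at 0: 3/4.
At -3/4: a logarithmic branch point.


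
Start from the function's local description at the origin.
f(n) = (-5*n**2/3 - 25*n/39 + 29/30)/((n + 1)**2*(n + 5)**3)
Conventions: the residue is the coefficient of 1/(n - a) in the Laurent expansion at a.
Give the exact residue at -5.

At the order-3 pole -5 set g(n) = (n - (-5))^3*f(n) = (-5*n**2/3 - 25*n/39 + 29/30)/(n + 1)**2.
Order-3 pole: residue = g''(a)/2; g''(-5) = -1423/16640, so the residue is -1423/33280.

The residue is -1423/33280.


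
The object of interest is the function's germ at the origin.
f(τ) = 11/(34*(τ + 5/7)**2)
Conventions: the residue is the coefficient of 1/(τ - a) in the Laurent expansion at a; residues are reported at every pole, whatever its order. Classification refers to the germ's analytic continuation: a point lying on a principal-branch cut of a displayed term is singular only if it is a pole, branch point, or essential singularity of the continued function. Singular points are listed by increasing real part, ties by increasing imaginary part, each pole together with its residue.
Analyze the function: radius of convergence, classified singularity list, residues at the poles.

Radius of convergence at 0: 5/7.
At -5/7: a pole of order 2; residue 0.

Denominator factor (τ + 5/7)^2: pole of order 2 at -5/7, modulus 5/7.
The radius of convergence is the smallest modulus among the singular points: 5/7.
At the order-2 pole -5/7 set g(τ) = (τ - (-5/7))^2*f(τ) = 11/34.
Order-2 pole: residue = g'(a); g'(-5/7) = 0, so the residue is 0.


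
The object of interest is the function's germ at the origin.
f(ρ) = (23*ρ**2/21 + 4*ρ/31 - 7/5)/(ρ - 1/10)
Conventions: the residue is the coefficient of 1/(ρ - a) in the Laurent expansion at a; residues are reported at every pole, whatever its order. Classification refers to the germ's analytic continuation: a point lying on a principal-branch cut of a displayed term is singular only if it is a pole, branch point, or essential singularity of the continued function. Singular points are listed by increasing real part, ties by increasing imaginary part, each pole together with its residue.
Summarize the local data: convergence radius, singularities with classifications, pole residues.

Denominator factor (ρ - 1/10): pole of order 1 at 1/10, modulus 1/10.
The radius of convergence is the smallest modulus among the singular points: 1/10.
At the order-1 pole 1/10 set g(ρ) = (ρ - (1/10))*f(ρ) = 23*ρ**2/21 + 4*ρ/31 - 7/5.
Simple pole: residue = g(a) at a = 1/10, which is -89587/65100.

Radius of convergence at 0: 1/10.
At 1/10: a pole of order 1; residue -89587/65100.


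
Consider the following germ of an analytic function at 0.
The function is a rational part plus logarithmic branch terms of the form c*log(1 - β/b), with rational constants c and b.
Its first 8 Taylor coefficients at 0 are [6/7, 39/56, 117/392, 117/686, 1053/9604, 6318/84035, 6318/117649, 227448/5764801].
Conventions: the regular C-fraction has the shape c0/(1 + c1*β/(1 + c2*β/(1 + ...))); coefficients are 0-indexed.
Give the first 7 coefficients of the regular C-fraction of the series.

The regular C-fraction coefficients are [6/7, -13/16, 43/112, 48/301, -177/301, -172/2065, -713/2065].

Taylor coefficients (read off): a_0 = 6/7, a_1 = 39/56, a_2 = 117/392, a_3 = 117/686, a_4 = 1053/9604, a_5 = 6318/84035, a_6 = 6318/117649.
c0 = a_0 = 6/7. Peel one level at a time: if S = 1 + c*β/S' with S'(0) = 1, then c is the β-coefficient of S and S' = c*β/(S - 1).
S_1 = c0/f = 1 + (-13/16)*β + (559/1792)*β^2 + ...; c1 = -13/16.
S_2 = c1*β/(S_1 - 1) = 1 + (43/112)*β + (-3/49)*β^2 + ...; c2 = 43/112.
S_3 = c2*β/(S_2 - 1) = 1 + (48/301)*β + (8496/90601)*β^2 + ...; c3 = 48/301.
S_4 = c3*β/(S_3 - 1) = 1 + (-177/301)*β + (-12/245)*β^2 + ...; c4 = -177/301.
S_5 = c4*β/(S_4 - 1) = 1 + (-172/2065)*β + (-122636/4264225)*β^2 + ...; c5 = -172/2065.
S_6 = c5*β/(S_5 - 1) = 1 + (-713/2065)*β + ...; c6 = -713/2065.


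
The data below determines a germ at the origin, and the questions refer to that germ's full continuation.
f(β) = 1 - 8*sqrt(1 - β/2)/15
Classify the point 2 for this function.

The point is an algebraic (square-root) branch point.

The term (-8/15)*sqrt(1 - β/(2)) has argument 1 - 2/(2) = 0 at 2: a square-root (algebraic, two-sheeted) branch point; the remaining terms are analytic or single-valued there.


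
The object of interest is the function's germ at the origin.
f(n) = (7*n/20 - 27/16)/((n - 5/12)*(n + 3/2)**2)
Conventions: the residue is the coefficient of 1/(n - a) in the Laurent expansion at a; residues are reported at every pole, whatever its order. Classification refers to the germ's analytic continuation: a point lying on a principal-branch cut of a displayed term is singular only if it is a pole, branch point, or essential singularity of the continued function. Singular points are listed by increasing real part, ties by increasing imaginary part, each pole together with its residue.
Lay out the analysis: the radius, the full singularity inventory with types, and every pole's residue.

Radius of convergence at 0: 5/12.
At -3/2: a pole of order 2; residue 222/529.
At 5/12: a pole of order 1; residue -222/529.

Denominator factor (n + 3/2)^2: pole of order 2 at -3/2, modulus 3/2.
Denominator factor (n - 5/12): pole of order 1 at 5/12, modulus 5/12.
The radius of convergence is the smallest modulus among the singular points: 5/12.
At the order-2 pole -3/2 set g(n) = (n - (-3/2))^2*f(n) = (7*n/20 - 27/16)/(n - 5/12).
Order-2 pole: residue = g'(a); g'(-3/2) = 222/529, so the residue is 222/529.
At the order-1 pole 5/12 set g(n) = (n - (5/12))*f(n) = (7*n/20 - 27/16)/(n + 3/2)**2.
Simple pole: residue = g(a) at a = 5/12, which is -222/529.
List the singular points by increasing real part (a conjugate pair: the negative imaginary part first).


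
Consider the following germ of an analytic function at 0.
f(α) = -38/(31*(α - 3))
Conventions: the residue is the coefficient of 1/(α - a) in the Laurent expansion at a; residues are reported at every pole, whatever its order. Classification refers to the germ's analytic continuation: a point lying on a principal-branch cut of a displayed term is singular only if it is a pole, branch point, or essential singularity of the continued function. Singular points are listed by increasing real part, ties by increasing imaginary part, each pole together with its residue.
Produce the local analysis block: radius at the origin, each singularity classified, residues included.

Denominator factor (α - 3): pole of order 1 at 3, modulus 3.
The radius of convergence is the smallest modulus among the singular points: 3.
At the order-1 pole 3 set g(α) = (α - (3))*f(α) = -38/31.
Simple pole: residue = g(a) at a = 3, which is -38/31.

Radius of convergence at 0: 3.
At 3: a pole of order 1; residue -38/31.


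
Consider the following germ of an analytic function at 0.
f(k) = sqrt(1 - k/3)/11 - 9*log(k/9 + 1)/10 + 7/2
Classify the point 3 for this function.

The point is an algebraic (square-root) branch point.

The term (1/11)*sqrt(1 - k/(3)) has argument 1 - 3/(3) = 0 at 3: a square-root (algebraic, two-sheeted) branch point; the remaining terms are analytic or single-valued there.


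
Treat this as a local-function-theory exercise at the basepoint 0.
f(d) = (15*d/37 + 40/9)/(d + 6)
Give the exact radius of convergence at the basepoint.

Denominator factor (d + 6): pole of order 1 at -6, modulus 6.
The radius of convergence is the smallest modulus among the singular points: 6.

The radius of convergence is 6.


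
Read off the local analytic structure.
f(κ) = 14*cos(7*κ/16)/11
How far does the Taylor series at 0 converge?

The radius of convergence is infinite.

The factor cos(7*κ/16) is entire and contributes no finite singular point.
The polynomial part has no poles.
No finite singular points: the Taylor series at 0 converges everywhere.


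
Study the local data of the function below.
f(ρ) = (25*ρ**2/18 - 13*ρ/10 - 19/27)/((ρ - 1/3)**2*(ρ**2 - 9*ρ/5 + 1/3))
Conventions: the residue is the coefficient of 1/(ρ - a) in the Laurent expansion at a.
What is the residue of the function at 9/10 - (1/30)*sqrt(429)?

The residue is 4275/196 + (2235/2156)*sqrt(429).

The factor ρ**2 - 9*ρ/5 + 1/3 splits as (ρ - a)(ρ - a') with a = 9/10 - (1/30)*sqrt(429), a' = 9/10 + (1/30)*sqrt(429). At the order-1 pole a set g(ρ) = (ρ - a)*f(ρ) = [(25*ρ**2/18 - 13*ρ/10 - 19/27)/(ρ - 1/3)**2] / (ρ - a').
Simple pole: residue = g(a) at a = 9/10 - (1/30)*sqrt(429), which is 4275/196 + (2235/2156)*sqrt(429).


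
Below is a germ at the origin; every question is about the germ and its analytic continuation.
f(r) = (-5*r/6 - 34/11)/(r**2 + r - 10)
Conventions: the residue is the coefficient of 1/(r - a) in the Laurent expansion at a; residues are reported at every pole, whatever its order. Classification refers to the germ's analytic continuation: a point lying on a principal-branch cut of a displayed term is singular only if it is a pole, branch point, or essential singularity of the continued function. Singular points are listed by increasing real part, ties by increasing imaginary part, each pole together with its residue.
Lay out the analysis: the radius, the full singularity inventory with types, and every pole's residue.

Denominator factor (r**2 + r - 10): discriminant 41, real irrational roots -1/2 + (1/2)*sqrt(41) and -1/2 - (1/2)*sqrt(41); poles of order 1, moduli -1/2 + (1/2)*sqrt(41) and 1/2 + (1/2)*sqrt(41).
The radius of convergence is the smallest modulus among the singular points: -1/2 + (1/2)*sqrt(41).
The factor r**2 + r - 10 splits as (r - a)(r - a') with a = -1/2 - (1/2)*sqrt(41), a' = -1/2 + (1/2)*sqrt(41). At the order-1 pole a set g(r) = (r - a)*f(r) = [-5*r/6 - 34/11] / (r - a').
Simple pole: residue = g(a) at a = -1/2 - (1/2)*sqrt(41), which is -5/12 + (353/5412)*sqrt(41).
The factor r**2 + r - 10 splits as (r - a)(r - a') with a = -1/2 + (1/2)*sqrt(41), a' = -1/2 - (1/2)*sqrt(41). At the order-1 pole a set g(r) = (r - a)*f(r) = [-5*r/6 - 34/11] / (r - a').
Simple pole: residue = g(a) at a = -1/2 + (1/2)*sqrt(41), which is -5/12 - (353/5412)*sqrt(41).
List the singular points by increasing real part (a conjugate pair: the negative imaginary part first).

Radius of convergence at 0: -1/2 + (1/2)*sqrt(41).
At -1/2 - (1/2)*sqrt(41): a pole of order 1; residue -5/12 + (353/5412)*sqrt(41).
At -1/2 + (1/2)*sqrt(41): a pole of order 1; residue -5/12 - (353/5412)*sqrt(41).


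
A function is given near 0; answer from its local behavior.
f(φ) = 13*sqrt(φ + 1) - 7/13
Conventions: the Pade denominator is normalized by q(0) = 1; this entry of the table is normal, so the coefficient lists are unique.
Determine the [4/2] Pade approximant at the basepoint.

Taylor coefficients needed (expand at 0): a_0 = 162/13, a_1 = 13/2, a_2 = -13/8, a_3 = 13/16, a_4 = -65/128, a_5 = 91/256, a_6 = -273/1024.
Write the denominator as Q(φ) = 1 + q1*φ + q2*φ^2. Requiring Q*f - P = O(φ^7) with deg P <= 4 kills the coefficients of φ^5..φ^6 in Q*f:
  φ^5: a_5 + q1*a_4 + q2*a_3 = 0, i.e. 91/256 + (-65/128)*q1 + (13/16)*q2 = 0.
  φ^6: a_6 + q1*a_5 + q2*a_4 = 0, i.e. -273/1024 + (91/256)*q1 + (-65/128)*q2 = 0.
Solving this linear system: q1 = 7/6, q2 = 7/24.
The numerator is Q*f truncated at degree 4: P0 = a_0 = 162/13; P1 = a_1 + q1*a_0 = 547/26; P2 = a_2 + q1*a_1 + q2*a_0 = 2993/312; P3 = a_3 + q1*a_2 + q2*a_1 = 13/16; P4 = a_4 + q1*a_3 + q2*a_2 = -13/384.

The Pade approximant has numerator coefficients [162/13, 547/26, 2993/312, 13/16, -13/384]; denominator coefficients [1, 7/6, 7/24].


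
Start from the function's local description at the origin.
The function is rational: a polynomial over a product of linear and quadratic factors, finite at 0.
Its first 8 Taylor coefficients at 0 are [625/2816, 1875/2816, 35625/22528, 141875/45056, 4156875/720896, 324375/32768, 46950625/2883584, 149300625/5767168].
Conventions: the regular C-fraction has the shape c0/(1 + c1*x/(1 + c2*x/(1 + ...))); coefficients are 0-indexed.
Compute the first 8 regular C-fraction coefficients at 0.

The regular C-fraction coefficients are [625/2816, -3, 5/8, -35/24, 85/84, 125/476, 567/680, -51/40].

Taylor coefficients (read off): a_0 = 625/2816, a_1 = 1875/2816, a_2 = 35625/22528, a_3 = 141875/45056, a_4 = 4156875/720896, a_5 = 324375/32768, a_6 = 46950625/2883584, a_7 = 149300625/5767168.
c0 = a_0 = 625/2816. Peel one level at a time: if S = 1 + c*x/S' with S'(0) = 1, then c is the x-coefficient of S and S' = c*x/(S - 1).
S_1 = c0/f = 1 + (-3)*x + (15/8)*x^2 + ...; c1 = -3.
S_2 = c1*x/(S_1 - 1) = 1 + (5/8)*x + (175/192)*x^2 + ...; c2 = 5/8.
S_3 = c2*x/(S_2 - 1) = 1 + (-35/24)*x + (425/288)*x^2 + ...; c3 = -35/24.
S_4 = c3*x/(S_3 - 1) = 1 + (85/84)*x + (-625/2352)*x^2 + ...; c4 = 85/84.
S_5 = c4*x/(S_4 - 1) = 1 + (125/476)*x + (-2025/9248)*x^2 + ...; c5 = 125/476.
S_6 = c5*x/(S_5 - 1) = 1 + (567/680)*x + (1701/1600)*x^2 + ...; c6 = 567/680.
S_7 = c6*x/(S_6 - 1) = 1 + (-51/40)*x + ...; c7 = -51/40.


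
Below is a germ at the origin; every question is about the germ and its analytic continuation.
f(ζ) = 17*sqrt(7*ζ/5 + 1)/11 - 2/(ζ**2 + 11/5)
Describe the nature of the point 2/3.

The point is a regular point.

Denominator factors: ζ**2 + 11/5 = 119/45 at ζ = 2/3 — none vanishes.
Branch term sqrt(1 - ζ/(-5/7)): argument at 2/3 is 29/15, nonzero, so 2/3 is not its branch point (a point on a principal cut is still regular for the continued germ).
So the germ continues analytically to 2/3.


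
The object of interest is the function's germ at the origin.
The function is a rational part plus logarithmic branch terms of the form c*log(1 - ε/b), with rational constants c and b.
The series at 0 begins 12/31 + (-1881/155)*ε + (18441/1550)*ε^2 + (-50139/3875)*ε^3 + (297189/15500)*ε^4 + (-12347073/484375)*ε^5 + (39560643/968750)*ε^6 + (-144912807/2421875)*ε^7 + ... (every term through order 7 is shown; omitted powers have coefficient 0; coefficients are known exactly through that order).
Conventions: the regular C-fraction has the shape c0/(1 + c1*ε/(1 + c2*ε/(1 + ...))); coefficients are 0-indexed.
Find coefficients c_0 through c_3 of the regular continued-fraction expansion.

Taylor coefficients (read off): a_0 = 12/31, a_1 = -1881/155, a_2 = 18441/1550, a_3 = -50139/3875.
c0 = a_0 = 12/31. Peel one level at a time: if S = 1 + c*ε/S' with S'(0) = 1, then c is the ε-coefficient of S and S' = c*ε/(S - 1).
S_1 = c0/f = 1 + (627/20)*ε + (76167/80)*ε^2 + ...; c1 = 627/20.
S_2 = c1*ε/(S_1 - 1) = 1 + (-25389/836)*ε + (-91791/873620)*ε^2 + ...; c2 = -25389/836.
S_3 = c2*ε/(S_2 - 1) = 1 + (-47/13585)*ε + ...; c3 = -47/13585.

The regular C-fraction coefficients are [12/31, 627/20, -25389/836, -47/13585].


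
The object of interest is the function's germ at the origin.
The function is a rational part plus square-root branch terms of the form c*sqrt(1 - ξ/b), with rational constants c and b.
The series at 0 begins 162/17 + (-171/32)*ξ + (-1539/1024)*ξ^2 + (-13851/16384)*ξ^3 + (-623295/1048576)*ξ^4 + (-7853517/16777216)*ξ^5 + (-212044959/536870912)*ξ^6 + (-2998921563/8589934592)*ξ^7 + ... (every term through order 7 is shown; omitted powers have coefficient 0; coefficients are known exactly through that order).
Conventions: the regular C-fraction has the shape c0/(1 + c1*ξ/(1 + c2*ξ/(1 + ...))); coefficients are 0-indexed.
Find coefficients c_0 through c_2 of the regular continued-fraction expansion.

The regular C-fraction coefficients are [162/17, 323/576, -485/576].

Taylor coefficients (read off): a_0 = 162/17, a_1 = -171/32, a_2 = -1539/1024.
c0 = a_0 = 162/17. Peel one level at a time: if S = 1 + c*ξ/S' with S'(0) = 1, then c is the ξ-coefficient of S and S' = c*ξ/(S - 1).
S_1 = c0/f = 1 + (323/576)*ξ + (156655/331776)*ξ^2 + ...; c1 = 323/576.
S_2 = c1*ξ/(S_1 - 1) = 1 + (-485/576)*ξ + ...; c2 = -485/576.


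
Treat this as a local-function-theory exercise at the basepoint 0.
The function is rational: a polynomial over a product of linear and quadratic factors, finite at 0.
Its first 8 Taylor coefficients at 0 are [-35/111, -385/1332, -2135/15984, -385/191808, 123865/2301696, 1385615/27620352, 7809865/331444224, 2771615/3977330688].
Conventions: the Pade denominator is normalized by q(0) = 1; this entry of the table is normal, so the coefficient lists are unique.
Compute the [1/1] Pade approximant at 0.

The Pade approximant has numerator coefficients [-35/111, -175/1221]; denominator coefficients [1, -61/132].

Taylor coefficients needed (read off): a_0 = -35/111, a_1 = -385/1332, a_2 = -2135/15984.
Write the denominator as Q(w) = 1 + q1*w. Requiring Q*f - P = O(w^3) with deg P <= 1 kills the coefficients of w^2..w^2 in Q*f:
  w^2: a_2 + q1*a_1 = 0, i.e. -2135/15984 + (-385/1332)*q1 = 0.
Solving this linear system: q1 = -61/132.
The numerator is Q*f truncated at degree 1: P0 = a_0 = -35/111; P1 = a_1 + q1*a_0 = -175/1221.


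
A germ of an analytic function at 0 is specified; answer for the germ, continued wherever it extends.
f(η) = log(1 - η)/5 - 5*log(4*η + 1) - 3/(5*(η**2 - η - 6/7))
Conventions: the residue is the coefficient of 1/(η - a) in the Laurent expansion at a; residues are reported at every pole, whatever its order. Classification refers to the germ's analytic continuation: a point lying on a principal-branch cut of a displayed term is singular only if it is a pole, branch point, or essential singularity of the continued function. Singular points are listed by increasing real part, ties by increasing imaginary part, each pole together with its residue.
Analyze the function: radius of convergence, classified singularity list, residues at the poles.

Radius of convergence at 0: 1/4.
At 1/2 - (1/14)*sqrt(217): a pole of order 1; residue (3/155)*sqrt(217).
At -1/4: a logarithmic branch point.
At 1: a logarithmic branch point.
At 1/2 + (1/14)*sqrt(217): a pole of order 1; residue -(3/155)*sqrt(217).

Denominator factor (η**2 - η - 6/7): discriminant 31/7, real irrational roots 1/2 + (1/14)*sqrt(217) and 1/2 - (1/14)*sqrt(217); poles of order 1, moduli 1/2 + (1/14)*sqrt(217) and -1/2 + (1/14)*sqrt(217).
Branch term (1/5)*log(1 - η/(1)): its argument vanishes at η = 1, a logarithmic branch point, modulus 1.
Branch term (-5)*log(1 - η/(-1/4)): its argument vanishes at η = -1/4, a logarithmic branch point, modulus 1/4.
The radius of convergence is the smallest modulus among the singular points: 1/4.
The branch terms are analytic at 1/2 - (1/14)*sqrt(217) and contribute nothing to the residue; only the rational part matters.
The factor η**2 - η - 6/7 splits as (η - a)(η - a') with a = 1/2 - (1/14)*sqrt(217), a' = 1/2 + (1/14)*sqrt(217). At the order-1 pole a set g(η) = (η - a)*(rational part) = [-3/5] / (η - a').
Simple pole: residue = g(a) at a = 1/2 - (1/14)*sqrt(217), which is (3/155)*sqrt(217).
The branch terms are analytic at 1/2 + (1/14)*sqrt(217) and contribute nothing to the residue; only the rational part matters.
The factor η**2 - η - 6/7 splits as (η - a)(η - a') with a = 1/2 + (1/14)*sqrt(217), a' = 1/2 - (1/14)*sqrt(217). At the order-1 pole a set g(η) = (η - a)*(rational part) = [-3/5] / (η - a').
Simple pole: residue = g(a) at a = 1/2 + (1/14)*sqrt(217), which is -(3/155)*sqrt(217).
List the singular points by increasing real part (a conjugate pair: the negative imaginary part first).


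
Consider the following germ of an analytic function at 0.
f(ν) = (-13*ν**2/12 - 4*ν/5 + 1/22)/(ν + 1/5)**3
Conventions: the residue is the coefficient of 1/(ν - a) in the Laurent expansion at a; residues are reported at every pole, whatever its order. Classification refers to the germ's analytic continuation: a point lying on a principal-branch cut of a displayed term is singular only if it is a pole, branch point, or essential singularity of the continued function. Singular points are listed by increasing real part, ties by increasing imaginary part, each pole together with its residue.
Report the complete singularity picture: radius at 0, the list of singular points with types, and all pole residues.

Radius of convergence at 0: 1/5.
At -1/5: a pole of order 3; residue -13/12.

Denominator factor (ν + 1/5)^3: pole of order 3 at -1/5, modulus 1/5.
The radius of convergence is the smallest modulus among the singular points: 1/5.
At the order-3 pole -1/5 set g(ν) = (ν - (-1/5))^3*f(ν) = -13*ν**2/12 - 4*ν/5 + 1/22.
Order-3 pole: residue = g''(a)/2; g''(-1/5) = -13/6, so the residue is -13/12.


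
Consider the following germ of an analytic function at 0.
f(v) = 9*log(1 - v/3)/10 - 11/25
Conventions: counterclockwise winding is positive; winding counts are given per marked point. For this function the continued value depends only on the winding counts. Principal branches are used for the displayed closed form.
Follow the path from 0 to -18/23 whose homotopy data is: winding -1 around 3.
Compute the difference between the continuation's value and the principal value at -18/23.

Continued minus principal equals -(9/5)*pi*i.

The rational part is single-valued and drops out of the difference; each branch term changes only by its own monodromy.
(9/10)*log(1 - v/(3)): each positive loop around 3 adds 2*pi*i to the log, so winding -1 contributes (9/10)*(-1)*2*pi*i = -(9/5)*pi*i.
Summing the contributions at v = -18/23 gives -(9/5)*pi*i.


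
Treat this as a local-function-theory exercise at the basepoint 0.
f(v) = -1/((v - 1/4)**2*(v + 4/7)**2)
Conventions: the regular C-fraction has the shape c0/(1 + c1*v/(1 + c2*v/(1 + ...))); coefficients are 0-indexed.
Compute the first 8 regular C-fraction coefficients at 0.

The regular C-fraction coefficients are [-49, -9/2, -143/72, 56737/10296, -26361216/8113391, -35891856/26496179, -397159/1046547, 3269/2241].

Taylor coefficients (expand at 0): a_0 = -49, a_1 = -441/2, a_2 = -22883/16, a_3 = -109809/16, a_4 = -8785749/256, a_5 = -81879147/512, a_6 = -3031467271/4096, a_7 = -6845250069/2048.
c0 = a_0 = -49. Peel one level at a time: if S = 1 + c*v/S' with S'(0) = 1, then c is the v-coefficient of S and S' = c*v/(S - 1).
S_1 = c0/f = 1 + (-9/2)*v + (-143/16)*v^2 + ...; c1 = -9/2.
S_2 = c1*v/(S_1 - 1) = 1 + (-143/72)*v + (56737/5184)*v^2 + ...; c2 = -143/72.
S_3 = c2*v/(S_2 - 1) = 1 + (56737/10296)*v + (366128/20449)*v^2 + ...; c3 = 56737/10296.
S_4 = c3*v/(S_3 - 1) = 1 + (-26361216/8113391)*v + (-14167996416/3219087169)*v^2 + ...; c4 = -26361216/8113391.
S_5 = c4*v/(S_4 - 1) = 1 + (-35891856/26496179)*v + (-112112/218089)*v^2 + ...; c5 = -35891856/26496179.
S_6 = c5*v/(S_5 - 1) = 1 + (-397159/1046547)*v + (2780113/5022081)*v^2 + ...; c6 = -397159/1046547.
S_7 = c6*v/(S_6 - 1) = 1 + (3269/2241)*v + ...; c7 = 3269/2241.


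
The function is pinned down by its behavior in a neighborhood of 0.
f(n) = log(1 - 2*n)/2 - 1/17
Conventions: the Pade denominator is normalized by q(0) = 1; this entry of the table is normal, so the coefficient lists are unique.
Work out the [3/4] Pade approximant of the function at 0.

Taylor coefficients needed (expand at 0): a_0 = -1/17, a_1 = -1, a_2 = -1, a_3 = -4/3, a_4 = -2, a_5 = -16/5, a_6 = -16/3, a_7 = -64/7.
Write the denominator as Q(n) = 1 + q1*n + q2*n^2 + q3*n^3 + q4*n^4. Requiring Q*f - P = O(n^8) with deg P <= 3 kills the coefficients of n^4..n^7 in Q*f:
  n^4: a_4 + q1*a_3 + q2*a_2 + q3*a_1 + q4*a_0 = 0, i.e. -2 + (-4/3)*q1 + (-1)*q2 + (-1)*q3 + (-1/17)*q4 = 0.
  n^5: a_5 + q1*a_4 + q2*a_3 + q3*a_2 + q4*a_1 = 0, i.e. -16/5 + (-2)*q1 + (-4/3)*q2 + (-1)*q3 + (-1)*q4 = 0.
  n^6: a_6 + q1*a_5 + q2*a_4 + q3*a_3 + q4*a_2 = 0, i.e. -16/3 + (-16/5)*q1 + (-2)*q2 + (-4/3)*q3 + (-1)*q4 = 0.
  n^7: a_7 + q1*a_6 + q2*a_5 + q3*a_4 + q4*a_3 = 0, i.e. -64/7 + (-16/3)*q1 + (-16/5)*q2 + (-2)*q3 + (-4/3)*q4 = 0.
Solving this linear system: q1 = -606/181, q2 = 4038/1267, q3 = -4568/6335, q4 = -204/6335.
The numerator is Q*f truncated at degree 3: P0 = a_0 = -1/17; P1 = a_1 + q1*a_0 = -2471/3077; P2 = a_2 + q1*a_1 + q2*a_0 = 46537/21539; P3 = a_3 + q1*a_2 + q2*a_1 + q3*a_0 = -365056/323085.

The Pade approximant has numerator coefficients [-1/17, -2471/3077, 46537/21539, -365056/323085]; denominator coefficients [1, -606/181, 4038/1267, -4568/6335, -204/6335].


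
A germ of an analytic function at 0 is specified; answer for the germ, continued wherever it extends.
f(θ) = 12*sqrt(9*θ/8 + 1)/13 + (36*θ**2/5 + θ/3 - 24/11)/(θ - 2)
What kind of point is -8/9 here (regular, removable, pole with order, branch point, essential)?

The term (12/13)*sqrt(1 - θ/(-8/9)) has argument 1 - -8/9/(-8/9) = 0 at -8/9: a square-root (algebraic, two-sheeted) branch point; the remaining terms are analytic or single-valued there.

The point is an algebraic (square-root) branch point.
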